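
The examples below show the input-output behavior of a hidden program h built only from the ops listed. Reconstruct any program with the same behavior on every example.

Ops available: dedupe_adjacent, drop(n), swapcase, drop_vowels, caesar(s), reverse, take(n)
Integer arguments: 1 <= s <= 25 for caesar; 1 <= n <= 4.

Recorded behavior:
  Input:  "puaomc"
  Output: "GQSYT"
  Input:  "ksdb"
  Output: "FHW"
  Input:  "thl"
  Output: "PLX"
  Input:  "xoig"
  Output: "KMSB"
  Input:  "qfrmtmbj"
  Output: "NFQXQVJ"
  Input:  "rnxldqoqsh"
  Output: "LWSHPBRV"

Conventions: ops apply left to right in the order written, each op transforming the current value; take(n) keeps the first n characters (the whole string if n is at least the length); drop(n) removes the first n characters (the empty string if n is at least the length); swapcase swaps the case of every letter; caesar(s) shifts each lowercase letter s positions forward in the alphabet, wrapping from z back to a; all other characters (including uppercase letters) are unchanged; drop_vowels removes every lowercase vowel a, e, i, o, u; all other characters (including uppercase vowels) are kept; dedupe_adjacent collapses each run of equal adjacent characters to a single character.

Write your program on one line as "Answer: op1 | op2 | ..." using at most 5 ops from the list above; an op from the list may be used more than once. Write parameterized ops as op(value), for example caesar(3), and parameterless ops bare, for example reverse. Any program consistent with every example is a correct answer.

caesar(6) | caesar(24) | reverse | drop_vowels | swapcase

Check, running the answer program on each example:
  "puaomc" -> "vagusi" -> "tyesqg" -> "gqseyt" -> "gqsyt" -> "GQSYT"
  "ksdb" -> "qyjh" -> "owhf" -> "fhwo" -> "fhw" -> "FHW"
  "thl" -> "znr" -> "xlp" -> "plx" -> "plx" -> "PLX"
  "xoig" -> "duom" -> "bsmk" -> "kmsb" -> "kmsb" -> "KMSB"
  "qfrmtmbj" -> "wlxszshp" -> "ujvqxqfn" -> "nfqxqvju" -> "nfqxqvj" -> "NFQXQVJ"
  "rnxldqoqsh" -> "xtdrjwuwyn" -> "vrbphusuwl" -> "lwusuhpbrv" -> "lwshpbrv" -> "LWSHPBRV"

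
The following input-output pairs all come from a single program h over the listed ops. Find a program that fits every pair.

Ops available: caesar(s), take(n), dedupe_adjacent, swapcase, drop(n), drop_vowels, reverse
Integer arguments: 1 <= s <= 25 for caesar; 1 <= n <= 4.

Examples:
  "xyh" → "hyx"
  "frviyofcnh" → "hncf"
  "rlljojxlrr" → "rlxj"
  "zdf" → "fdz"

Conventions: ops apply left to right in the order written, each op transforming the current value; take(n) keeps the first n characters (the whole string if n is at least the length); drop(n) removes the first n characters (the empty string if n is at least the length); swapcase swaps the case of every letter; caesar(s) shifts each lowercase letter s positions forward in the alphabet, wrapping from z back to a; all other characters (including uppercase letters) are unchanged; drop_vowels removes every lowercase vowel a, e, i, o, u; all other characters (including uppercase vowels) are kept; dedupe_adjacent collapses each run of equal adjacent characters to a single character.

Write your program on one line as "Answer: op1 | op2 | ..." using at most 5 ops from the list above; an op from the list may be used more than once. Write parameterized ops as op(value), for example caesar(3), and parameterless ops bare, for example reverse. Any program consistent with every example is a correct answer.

dedupe_adjacent | drop_vowels | reverse | take(4)

Check, running the answer program on each example:
  "xyh" -> "xyh" -> "xyh" -> "hyx" -> "hyx"
  "frviyofcnh" -> "frviyofcnh" -> "frvyfcnh" -> "hncfyvrf" -> "hncf"
  "rlljojxlrr" -> "rljojxlr" -> "rljjxlr" -> "rlxjjlr" -> "rlxj"
  "zdf" -> "zdf" -> "zdf" -> "fdz" -> "fdz"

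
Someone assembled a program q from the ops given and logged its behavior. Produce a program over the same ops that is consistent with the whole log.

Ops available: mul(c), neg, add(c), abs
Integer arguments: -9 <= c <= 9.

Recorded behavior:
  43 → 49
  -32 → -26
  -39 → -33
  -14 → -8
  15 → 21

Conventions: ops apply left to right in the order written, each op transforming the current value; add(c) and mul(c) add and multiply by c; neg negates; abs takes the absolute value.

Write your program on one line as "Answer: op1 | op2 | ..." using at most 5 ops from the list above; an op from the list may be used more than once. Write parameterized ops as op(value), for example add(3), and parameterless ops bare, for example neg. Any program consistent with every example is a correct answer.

neg | add(-3) | neg | add(3)

Check, running the answer program on each example:
  43 -> -43 -> -46 -> 46 -> 49
  -32 -> 32 -> 29 -> -29 -> -26
  -39 -> 39 -> 36 -> -36 -> -33
  -14 -> 14 -> 11 -> -11 -> -8
  15 -> -15 -> -18 -> 18 -> 21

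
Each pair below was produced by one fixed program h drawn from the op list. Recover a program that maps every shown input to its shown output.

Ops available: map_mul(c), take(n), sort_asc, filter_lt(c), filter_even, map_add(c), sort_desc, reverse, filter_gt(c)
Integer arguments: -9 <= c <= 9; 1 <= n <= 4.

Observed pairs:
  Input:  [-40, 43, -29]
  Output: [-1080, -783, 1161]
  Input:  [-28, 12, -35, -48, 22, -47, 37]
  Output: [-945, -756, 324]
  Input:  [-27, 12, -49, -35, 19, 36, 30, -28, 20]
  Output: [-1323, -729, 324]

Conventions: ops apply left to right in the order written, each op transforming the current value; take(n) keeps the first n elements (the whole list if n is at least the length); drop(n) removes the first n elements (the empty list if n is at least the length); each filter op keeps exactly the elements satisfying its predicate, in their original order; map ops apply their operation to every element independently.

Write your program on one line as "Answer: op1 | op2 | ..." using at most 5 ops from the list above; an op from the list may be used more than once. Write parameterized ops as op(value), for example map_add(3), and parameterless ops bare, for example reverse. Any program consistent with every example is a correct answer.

map_mul(-3) | take(3) | sort_asc | map_mul(-9) | reverse

Check, running the answer program on each example:
  [-40, 43, -29] -> [120, -129, 87] -> [120, -129, 87] -> [-129, 87, 120] -> [1161, -783, -1080] -> [-1080, -783, 1161]
  [-28, 12, -35, -48, 22, -47, 37] -> [84, -36, 105, 144, -66, 141, -111] -> [84, -36, 105] -> [-36, 84, 105] -> [324, -756, -945] -> [-945, -756, 324]
  [-27, 12, -49, -35, 19, 36, 30, -28, 20] -> [81, -36, 147, 105, -57, -108, -90, 84, -60] -> [81, -36, 147] -> [-36, 81, 147] -> [324, -729, -1323] -> [-1323, -729, 324]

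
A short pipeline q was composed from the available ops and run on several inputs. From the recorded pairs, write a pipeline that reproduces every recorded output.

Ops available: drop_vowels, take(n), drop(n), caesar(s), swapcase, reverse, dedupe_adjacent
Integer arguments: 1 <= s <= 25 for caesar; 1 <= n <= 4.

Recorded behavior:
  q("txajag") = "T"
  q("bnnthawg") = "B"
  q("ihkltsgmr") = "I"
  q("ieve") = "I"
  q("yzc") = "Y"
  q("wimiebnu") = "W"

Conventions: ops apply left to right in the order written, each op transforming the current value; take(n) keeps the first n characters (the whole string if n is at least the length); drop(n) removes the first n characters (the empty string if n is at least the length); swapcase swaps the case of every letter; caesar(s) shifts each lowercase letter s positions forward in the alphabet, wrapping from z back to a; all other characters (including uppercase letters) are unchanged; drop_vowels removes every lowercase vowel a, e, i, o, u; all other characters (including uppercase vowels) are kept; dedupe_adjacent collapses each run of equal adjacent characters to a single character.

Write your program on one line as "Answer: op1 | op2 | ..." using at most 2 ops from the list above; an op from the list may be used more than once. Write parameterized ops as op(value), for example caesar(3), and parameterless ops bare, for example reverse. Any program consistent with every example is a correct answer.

swapcase | take(1)

Check, running the answer program on each example:
  "txajag" -> "TXAJAG" -> "T"
  "bnnthawg" -> "BNNTHAWG" -> "B"
  "ihkltsgmr" -> "IHKLTSGMR" -> "I"
  "ieve" -> "IEVE" -> "I"
  "yzc" -> "YZC" -> "Y"
  "wimiebnu" -> "WIMIEBNU" -> "W"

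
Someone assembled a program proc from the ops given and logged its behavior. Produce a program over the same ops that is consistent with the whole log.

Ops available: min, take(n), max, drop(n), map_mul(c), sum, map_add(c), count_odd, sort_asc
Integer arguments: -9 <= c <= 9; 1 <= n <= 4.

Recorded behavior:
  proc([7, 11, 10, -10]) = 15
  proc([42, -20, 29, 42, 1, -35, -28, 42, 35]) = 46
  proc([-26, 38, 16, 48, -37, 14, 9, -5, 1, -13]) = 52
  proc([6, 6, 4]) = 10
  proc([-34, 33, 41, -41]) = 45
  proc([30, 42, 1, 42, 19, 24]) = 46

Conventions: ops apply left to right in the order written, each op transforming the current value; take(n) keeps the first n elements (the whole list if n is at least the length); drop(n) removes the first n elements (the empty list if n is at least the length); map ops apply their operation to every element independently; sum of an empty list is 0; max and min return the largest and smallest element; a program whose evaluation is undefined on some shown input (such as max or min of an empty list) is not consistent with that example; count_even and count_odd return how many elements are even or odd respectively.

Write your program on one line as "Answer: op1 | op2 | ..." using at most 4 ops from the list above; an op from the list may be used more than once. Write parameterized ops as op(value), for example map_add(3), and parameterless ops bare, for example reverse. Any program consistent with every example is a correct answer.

map_add(4) | sort_asc | max

Check, running the answer program on each example:
  [7, 11, 10, -10] -> [11, 15, 14, -6] -> [-6, 11, 14, 15] -> 15
  [42, -20, 29, 42, 1, -35, -28, 42, 35] -> [46, -16, 33, 46, 5, -31, -24, 46, 39] -> [-31, -24, -16, 5, 33, 39, 46, 46, 46] -> 46
  [-26, 38, 16, 48, -37, 14, 9, -5, 1, -13] -> [-22, 42, 20, 52, -33, 18, 13, -1, 5, -9] -> [-33, -22, -9, -1, 5, 13, 18, 20, 42, 52] -> 52
  [6, 6, 4] -> [10, 10, 8] -> [8, 10, 10] -> 10
  [-34, 33, 41, -41] -> [-30, 37, 45, -37] -> [-37, -30, 37, 45] -> 45
  [30, 42, 1, 42, 19, 24] -> [34, 46, 5, 46, 23, 28] -> [5, 23, 28, 34, 46, 46] -> 46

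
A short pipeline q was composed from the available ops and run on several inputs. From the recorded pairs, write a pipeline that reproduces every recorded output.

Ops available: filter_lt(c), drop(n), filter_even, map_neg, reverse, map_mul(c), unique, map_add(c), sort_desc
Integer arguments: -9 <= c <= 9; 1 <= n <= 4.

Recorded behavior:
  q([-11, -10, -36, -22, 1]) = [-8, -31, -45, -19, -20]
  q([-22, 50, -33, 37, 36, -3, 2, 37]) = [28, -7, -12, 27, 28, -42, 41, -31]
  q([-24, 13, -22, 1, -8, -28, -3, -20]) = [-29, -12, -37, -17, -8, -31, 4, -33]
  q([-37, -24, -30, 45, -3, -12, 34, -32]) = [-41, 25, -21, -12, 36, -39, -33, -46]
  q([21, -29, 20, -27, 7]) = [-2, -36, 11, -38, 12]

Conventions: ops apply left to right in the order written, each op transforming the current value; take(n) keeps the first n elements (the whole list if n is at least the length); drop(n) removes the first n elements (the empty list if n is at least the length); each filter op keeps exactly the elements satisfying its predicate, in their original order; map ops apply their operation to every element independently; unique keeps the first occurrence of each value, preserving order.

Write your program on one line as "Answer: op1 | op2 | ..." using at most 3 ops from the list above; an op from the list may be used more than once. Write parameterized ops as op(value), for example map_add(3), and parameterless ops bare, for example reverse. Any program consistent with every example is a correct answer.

reverse | map_add(-9)

Check, running the answer program on each example:
  [-11, -10, -36, -22, 1] -> [1, -22, -36, -10, -11] -> [-8, -31, -45, -19, -20]
  [-22, 50, -33, 37, 36, -3, 2, 37] -> [37, 2, -3, 36, 37, -33, 50, -22] -> [28, -7, -12, 27, 28, -42, 41, -31]
  [-24, 13, -22, 1, -8, -28, -3, -20] -> [-20, -3, -28, -8, 1, -22, 13, -24] -> [-29, -12, -37, -17, -8, -31, 4, -33]
  [-37, -24, -30, 45, -3, -12, 34, -32] -> [-32, 34, -12, -3, 45, -30, -24, -37] -> [-41, 25, -21, -12, 36, -39, -33, -46]
  [21, -29, 20, -27, 7] -> [7, -27, 20, -29, 21] -> [-2, -36, 11, -38, 12]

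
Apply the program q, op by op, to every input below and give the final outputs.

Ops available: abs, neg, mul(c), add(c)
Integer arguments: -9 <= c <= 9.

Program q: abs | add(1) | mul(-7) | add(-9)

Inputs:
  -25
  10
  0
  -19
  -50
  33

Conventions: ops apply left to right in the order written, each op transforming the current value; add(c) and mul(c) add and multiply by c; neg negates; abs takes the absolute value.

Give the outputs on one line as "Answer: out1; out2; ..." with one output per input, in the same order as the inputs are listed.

Execution, op by op:
  -25 -> 25 -> 26 -> -182 -> -191
  10 -> 10 -> 11 -> -77 -> -86
  0 -> 0 -> 1 -> -7 -> -16
  -19 -> 19 -> 20 -> -140 -> -149
  -50 -> 50 -> 51 -> -357 -> -366
  33 -> 33 -> 34 -> -238 -> -247

-191; -86; -16; -149; -366; -247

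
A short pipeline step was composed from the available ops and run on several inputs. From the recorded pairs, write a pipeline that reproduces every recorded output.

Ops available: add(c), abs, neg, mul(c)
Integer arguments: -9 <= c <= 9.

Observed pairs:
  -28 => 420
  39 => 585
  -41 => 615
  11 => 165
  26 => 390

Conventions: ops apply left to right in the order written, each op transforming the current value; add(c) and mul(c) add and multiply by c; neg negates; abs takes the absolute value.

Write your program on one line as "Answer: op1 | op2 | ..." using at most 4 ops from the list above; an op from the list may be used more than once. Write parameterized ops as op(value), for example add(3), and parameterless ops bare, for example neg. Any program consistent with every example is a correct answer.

mul(-3) | mul(5) | abs

Check, running the answer program on each example:
  -28 -> 84 -> 420 -> 420
  39 -> -117 -> -585 -> 585
  -41 -> 123 -> 615 -> 615
  11 -> -33 -> -165 -> 165
  26 -> -78 -> -390 -> 390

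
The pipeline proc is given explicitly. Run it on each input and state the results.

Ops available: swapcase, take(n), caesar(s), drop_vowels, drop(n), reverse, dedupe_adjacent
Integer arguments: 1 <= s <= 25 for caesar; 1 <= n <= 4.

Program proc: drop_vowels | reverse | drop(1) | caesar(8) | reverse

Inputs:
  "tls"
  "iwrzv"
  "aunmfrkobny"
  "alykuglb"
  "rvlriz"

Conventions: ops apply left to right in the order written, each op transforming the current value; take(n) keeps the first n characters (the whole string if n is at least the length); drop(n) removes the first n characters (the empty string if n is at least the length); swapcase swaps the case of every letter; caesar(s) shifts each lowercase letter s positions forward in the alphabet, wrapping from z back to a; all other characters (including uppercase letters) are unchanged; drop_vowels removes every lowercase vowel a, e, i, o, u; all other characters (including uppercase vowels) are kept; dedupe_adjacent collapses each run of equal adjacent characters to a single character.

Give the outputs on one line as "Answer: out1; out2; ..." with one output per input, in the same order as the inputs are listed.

"bt"; "ezh"; "vunzsjv"; "tgsot"; "zdtz"

Execution, op by op:
  "tls" -> "tls" -> "slt" -> "lt" -> "tb" -> "bt"
  "iwrzv" -> "wrzv" -> "vzrw" -> "zrw" -> "hze" -> "ezh"
  "aunmfrkobny" -> "nmfrkbny" -> "ynbkrfmn" -> "nbkrfmn" -> "vjsznuv" -> "vunzsjv"
  "alykuglb" -> "lykglb" -> "blgkyl" -> "lgkyl" -> "tosgt" -> "tgsot"
  "rvlriz" -> "rvlrz" -> "zrlvr" -> "rlvr" -> "ztdz" -> "zdtz"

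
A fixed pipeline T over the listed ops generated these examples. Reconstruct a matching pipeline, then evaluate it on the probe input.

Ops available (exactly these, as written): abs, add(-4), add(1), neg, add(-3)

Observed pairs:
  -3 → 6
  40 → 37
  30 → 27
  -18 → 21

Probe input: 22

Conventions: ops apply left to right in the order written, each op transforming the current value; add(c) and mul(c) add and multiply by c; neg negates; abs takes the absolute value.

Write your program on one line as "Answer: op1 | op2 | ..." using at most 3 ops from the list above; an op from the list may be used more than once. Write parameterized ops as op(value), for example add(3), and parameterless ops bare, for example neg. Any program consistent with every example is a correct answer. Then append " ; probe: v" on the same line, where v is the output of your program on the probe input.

add(-3) | neg | abs ; probe: 19

Check, running the answer program on each example:
  -3 -> -6 -> 6 -> 6
  40 -> 37 -> -37 -> 37
  30 -> 27 -> -27 -> 27
  -18 -> -21 -> 21 -> 21
  probe: 22 -> 19 -> -19 -> 19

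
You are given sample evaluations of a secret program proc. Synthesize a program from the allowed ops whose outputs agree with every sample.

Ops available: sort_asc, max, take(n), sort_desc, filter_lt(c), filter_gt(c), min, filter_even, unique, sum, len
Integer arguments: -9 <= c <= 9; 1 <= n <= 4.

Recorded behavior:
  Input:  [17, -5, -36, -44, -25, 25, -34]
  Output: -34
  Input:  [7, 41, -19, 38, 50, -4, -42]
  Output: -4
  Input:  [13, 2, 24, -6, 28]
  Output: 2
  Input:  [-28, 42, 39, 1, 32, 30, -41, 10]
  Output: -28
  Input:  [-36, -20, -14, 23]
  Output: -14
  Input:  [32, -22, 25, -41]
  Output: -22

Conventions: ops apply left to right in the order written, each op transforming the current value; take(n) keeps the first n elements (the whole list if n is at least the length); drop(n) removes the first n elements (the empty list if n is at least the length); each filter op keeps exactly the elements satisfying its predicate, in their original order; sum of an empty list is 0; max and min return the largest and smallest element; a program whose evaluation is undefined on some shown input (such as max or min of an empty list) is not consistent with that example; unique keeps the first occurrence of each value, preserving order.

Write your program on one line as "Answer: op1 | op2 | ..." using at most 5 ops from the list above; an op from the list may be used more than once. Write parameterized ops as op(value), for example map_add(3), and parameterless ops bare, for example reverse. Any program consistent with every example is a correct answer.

filter_even | filter_lt(6) | sort_desc | max

Check, running the answer program on each example:
  [17, -5, -36, -44, -25, 25, -34] -> [-36, -44, -34] -> [-36, -44, -34] -> [-34, -36, -44] -> -34
  [7, 41, -19, 38, 50, -4, -42] -> [38, 50, -4, -42] -> [-4, -42] -> [-4, -42] -> -4
  [13, 2, 24, -6, 28] -> [2, 24, -6, 28] -> [2, -6] -> [2, -6] -> 2
  [-28, 42, 39, 1, 32, 30, -41, 10] -> [-28, 42, 32, 30, 10] -> [-28] -> [-28] -> -28
  [-36, -20, -14, 23] -> [-36, -20, -14] -> [-36, -20, -14] -> [-14, -20, -36] -> -14
  [32, -22, 25, -41] -> [32, -22] -> [-22] -> [-22] -> -22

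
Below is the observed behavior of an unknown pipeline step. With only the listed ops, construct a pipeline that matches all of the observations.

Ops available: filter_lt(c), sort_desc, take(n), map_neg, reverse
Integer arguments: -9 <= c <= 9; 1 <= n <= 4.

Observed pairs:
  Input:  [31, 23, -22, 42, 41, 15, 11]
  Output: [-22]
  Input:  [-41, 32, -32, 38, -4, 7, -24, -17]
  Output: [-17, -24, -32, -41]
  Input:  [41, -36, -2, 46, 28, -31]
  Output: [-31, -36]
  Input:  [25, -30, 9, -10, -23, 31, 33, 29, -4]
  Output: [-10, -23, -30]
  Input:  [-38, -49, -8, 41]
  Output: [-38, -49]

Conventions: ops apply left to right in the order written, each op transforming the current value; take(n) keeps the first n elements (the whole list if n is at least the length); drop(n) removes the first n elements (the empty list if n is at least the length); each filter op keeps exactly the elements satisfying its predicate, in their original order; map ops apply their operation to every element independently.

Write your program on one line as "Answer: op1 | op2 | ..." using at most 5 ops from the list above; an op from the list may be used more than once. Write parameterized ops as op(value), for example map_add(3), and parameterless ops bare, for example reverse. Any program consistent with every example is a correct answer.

filter_lt(-9) | map_neg | sort_desc | reverse | map_neg

Check, running the answer program on each example:
  [31, 23, -22, 42, 41, 15, 11] -> [-22] -> [22] -> [22] -> [22] -> [-22]
  [-41, 32, -32, 38, -4, 7, -24, -17] -> [-41, -32, -24, -17] -> [41, 32, 24, 17] -> [41, 32, 24, 17] -> [17, 24, 32, 41] -> [-17, -24, -32, -41]
  [41, -36, -2, 46, 28, -31] -> [-36, -31] -> [36, 31] -> [36, 31] -> [31, 36] -> [-31, -36]
  [25, -30, 9, -10, -23, 31, 33, 29, -4] -> [-30, -10, -23] -> [30, 10, 23] -> [30, 23, 10] -> [10, 23, 30] -> [-10, -23, -30]
  [-38, -49, -8, 41] -> [-38, -49] -> [38, 49] -> [49, 38] -> [38, 49] -> [-38, -49]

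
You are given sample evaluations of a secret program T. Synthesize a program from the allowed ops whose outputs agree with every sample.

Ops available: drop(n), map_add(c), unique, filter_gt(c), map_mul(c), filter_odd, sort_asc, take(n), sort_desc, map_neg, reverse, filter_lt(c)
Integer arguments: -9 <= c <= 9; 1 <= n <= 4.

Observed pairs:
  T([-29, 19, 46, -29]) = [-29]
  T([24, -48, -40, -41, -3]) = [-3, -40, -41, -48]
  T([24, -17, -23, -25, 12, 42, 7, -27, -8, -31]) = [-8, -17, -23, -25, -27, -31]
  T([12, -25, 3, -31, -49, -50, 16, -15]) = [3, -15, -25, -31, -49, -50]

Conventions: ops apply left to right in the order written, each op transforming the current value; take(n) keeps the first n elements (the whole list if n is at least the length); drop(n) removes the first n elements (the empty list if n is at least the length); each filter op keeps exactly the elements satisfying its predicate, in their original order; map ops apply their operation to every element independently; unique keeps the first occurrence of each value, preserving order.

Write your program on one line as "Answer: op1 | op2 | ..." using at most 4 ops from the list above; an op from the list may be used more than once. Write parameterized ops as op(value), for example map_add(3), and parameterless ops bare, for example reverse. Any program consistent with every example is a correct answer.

sort_desc | filter_lt(7) | unique

Check, running the answer program on each example:
  [-29, 19, 46, -29] -> [46, 19, -29, -29] -> [-29, -29] -> [-29]
  [24, -48, -40, -41, -3] -> [24, -3, -40, -41, -48] -> [-3, -40, -41, -48] -> [-3, -40, -41, -48]
  [24, -17, -23, -25, 12, 42, 7, -27, -8, -31] -> [42, 24, 12, 7, -8, -17, -23, -25, -27, -31] -> [-8, -17, -23, -25, -27, -31] -> [-8, -17, -23, -25, -27, -31]
  [12, -25, 3, -31, -49, -50, 16, -15] -> [16, 12, 3, -15, -25, -31, -49, -50] -> [3, -15, -25, -31, -49, -50] -> [3, -15, -25, -31, -49, -50]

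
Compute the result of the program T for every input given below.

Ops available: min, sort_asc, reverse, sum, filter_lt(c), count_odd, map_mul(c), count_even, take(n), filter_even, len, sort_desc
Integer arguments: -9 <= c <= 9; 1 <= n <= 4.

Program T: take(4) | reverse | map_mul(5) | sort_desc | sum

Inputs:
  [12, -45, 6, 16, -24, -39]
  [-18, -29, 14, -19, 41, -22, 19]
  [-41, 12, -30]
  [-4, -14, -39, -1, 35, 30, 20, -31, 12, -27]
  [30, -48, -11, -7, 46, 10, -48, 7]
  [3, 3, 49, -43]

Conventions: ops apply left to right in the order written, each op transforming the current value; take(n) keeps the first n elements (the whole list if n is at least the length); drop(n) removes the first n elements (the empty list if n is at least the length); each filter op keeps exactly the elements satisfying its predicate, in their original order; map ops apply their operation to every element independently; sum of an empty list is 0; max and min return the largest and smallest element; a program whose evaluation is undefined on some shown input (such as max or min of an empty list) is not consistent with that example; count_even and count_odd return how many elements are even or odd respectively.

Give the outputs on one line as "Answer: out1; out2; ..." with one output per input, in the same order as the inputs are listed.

-55; -260; -295; -290; -180; 60

Execution, op by op:
  [12, -45, 6, 16, -24, -39] -> [12, -45, 6, 16] -> [16, 6, -45, 12] -> [80, 30, -225, 60] -> [80, 60, 30, -225] -> -55
  [-18, -29, 14, -19, 41, -22, 19] -> [-18, -29, 14, -19] -> [-19, 14, -29, -18] -> [-95, 70, -145, -90] -> [70, -90, -95, -145] -> -260
  [-41, 12, -30] -> [-41, 12, -30] -> [-30, 12, -41] -> [-150, 60, -205] -> [60, -150, -205] -> -295
  [-4, -14, -39, -1, 35, 30, 20, -31, 12, -27] -> [-4, -14, -39, -1] -> [-1, -39, -14, -4] -> [-5, -195, -70, -20] -> [-5, -20, -70, -195] -> -290
  [30, -48, -11, -7, 46, 10, -48, 7] -> [30, -48, -11, -7] -> [-7, -11, -48, 30] -> [-35, -55, -240, 150] -> [150, -35, -55, -240] -> -180
  [3, 3, 49, -43] -> [3, 3, 49, -43] -> [-43, 49, 3, 3] -> [-215, 245, 15, 15] -> [245, 15, 15, -215] -> 60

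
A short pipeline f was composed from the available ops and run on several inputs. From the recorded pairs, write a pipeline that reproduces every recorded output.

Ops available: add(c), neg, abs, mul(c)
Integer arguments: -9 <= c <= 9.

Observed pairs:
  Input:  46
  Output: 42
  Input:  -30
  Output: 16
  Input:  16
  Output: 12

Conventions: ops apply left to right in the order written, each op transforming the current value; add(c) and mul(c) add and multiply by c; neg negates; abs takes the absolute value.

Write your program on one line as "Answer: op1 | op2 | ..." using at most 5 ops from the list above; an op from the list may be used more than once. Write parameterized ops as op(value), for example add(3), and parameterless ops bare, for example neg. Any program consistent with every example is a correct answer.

add(5) | neg | abs | add(-9)

Check, running the answer program on each example:
  46 -> 51 -> -51 -> 51 -> 42
  -30 -> -25 -> 25 -> 25 -> 16
  16 -> 21 -> -21 -> 21 -> 12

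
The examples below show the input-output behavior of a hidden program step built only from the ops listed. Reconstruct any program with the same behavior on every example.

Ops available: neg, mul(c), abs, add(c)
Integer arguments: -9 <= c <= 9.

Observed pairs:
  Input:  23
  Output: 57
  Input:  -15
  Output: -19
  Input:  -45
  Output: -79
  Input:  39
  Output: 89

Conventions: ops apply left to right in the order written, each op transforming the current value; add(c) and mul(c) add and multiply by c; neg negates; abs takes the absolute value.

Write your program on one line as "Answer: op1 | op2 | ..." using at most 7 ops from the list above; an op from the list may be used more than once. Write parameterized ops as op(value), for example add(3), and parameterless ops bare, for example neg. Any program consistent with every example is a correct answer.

neg | add(-3) | neg | mul(-2) | neg | add(5)

Check, running the answer program on each example:
  23 -> -23 -> -26 -> 26 -> -52 -> 52 -> 57
  -15 -> 15 -> 12 -> -12 -> 24 -> -24 -> -19
  -45 -> 45 -> 42 -> -42 -> 84 -> -84 -> -79
  39 -> -39 -> -42 -> 42 -> -84 -> 84 -> 89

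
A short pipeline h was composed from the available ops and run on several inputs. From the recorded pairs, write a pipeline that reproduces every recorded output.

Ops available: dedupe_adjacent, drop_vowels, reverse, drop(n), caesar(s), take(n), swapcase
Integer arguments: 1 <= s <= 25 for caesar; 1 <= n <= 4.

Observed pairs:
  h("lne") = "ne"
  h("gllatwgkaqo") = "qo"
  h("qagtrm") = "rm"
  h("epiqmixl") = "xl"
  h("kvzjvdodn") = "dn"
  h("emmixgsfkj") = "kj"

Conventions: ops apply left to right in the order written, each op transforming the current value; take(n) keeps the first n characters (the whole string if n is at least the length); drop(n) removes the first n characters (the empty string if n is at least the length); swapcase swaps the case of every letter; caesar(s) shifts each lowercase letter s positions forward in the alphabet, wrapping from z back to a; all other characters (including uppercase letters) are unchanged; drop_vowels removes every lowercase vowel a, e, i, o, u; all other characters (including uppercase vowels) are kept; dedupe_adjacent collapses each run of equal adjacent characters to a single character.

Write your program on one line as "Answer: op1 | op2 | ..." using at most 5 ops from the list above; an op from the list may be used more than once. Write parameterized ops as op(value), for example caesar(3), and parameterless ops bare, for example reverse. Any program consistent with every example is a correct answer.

reverse | dedupe_adjacent | take(2) | reverse

Check, running the answer program on each example:
  "lne" -> "enl" -> "enl" -> "en" -> "ne"
  "gllatwgkaqo" -> "oqakgwtallg" -> "oqakgwtalg" -> "oq" -> "qo"
  "qagtrm" -> "mrtgaq" -> "mrtgaq" -> "mr" -> "rm"
  "epiqmixl" -> "lximqipe" -> "lximqipe" -> "lx" -> "xl"
  "kvzjvdodn" -> "ndodvjzvk" -> "ndodvjzvk" -> "nd" -> "dn"
  "emmixgsfkj" -> "jkfsgximme" -> "jkfsgxime" -> "jk" -> "kj"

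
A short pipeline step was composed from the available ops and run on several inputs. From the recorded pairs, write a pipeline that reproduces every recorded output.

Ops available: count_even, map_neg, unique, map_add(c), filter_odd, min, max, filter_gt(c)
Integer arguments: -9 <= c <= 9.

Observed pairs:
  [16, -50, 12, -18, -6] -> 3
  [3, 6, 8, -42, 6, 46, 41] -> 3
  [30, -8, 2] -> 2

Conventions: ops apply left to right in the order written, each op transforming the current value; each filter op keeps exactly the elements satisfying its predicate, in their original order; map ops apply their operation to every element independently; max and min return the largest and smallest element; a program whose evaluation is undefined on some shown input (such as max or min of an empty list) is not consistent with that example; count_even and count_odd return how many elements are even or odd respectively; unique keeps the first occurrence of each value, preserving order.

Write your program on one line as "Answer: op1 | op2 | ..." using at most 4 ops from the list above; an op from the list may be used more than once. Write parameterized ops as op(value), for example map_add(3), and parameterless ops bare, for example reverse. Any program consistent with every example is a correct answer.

filter_gt(-7) | unique | count_even

Check, running the answer program on each example:
  [16, -50, 12, -18, -6] -> [16, 12, -6] -> [16, 12, -6] -> 3
  [3, 6, 8, -42, 6, 46, 41] -> [3, 6, 8, 6, 46, 41] -> [3, 6, 8, 46, 41] -> 3
  [30, -8, 2] -> [30, 2] -> [30, 2] -> 2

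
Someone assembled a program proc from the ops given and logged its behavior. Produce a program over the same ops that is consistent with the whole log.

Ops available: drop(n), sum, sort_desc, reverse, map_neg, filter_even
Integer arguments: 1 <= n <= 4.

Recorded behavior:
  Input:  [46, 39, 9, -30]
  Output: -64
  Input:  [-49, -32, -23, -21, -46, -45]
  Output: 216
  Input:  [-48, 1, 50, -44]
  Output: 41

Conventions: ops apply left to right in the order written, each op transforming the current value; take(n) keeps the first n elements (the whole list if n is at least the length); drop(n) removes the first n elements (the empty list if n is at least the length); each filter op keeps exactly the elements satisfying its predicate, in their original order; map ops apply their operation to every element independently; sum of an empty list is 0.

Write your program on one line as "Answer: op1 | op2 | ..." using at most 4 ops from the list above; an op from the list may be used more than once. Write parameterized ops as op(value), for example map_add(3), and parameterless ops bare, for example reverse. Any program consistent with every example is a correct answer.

map_neg | sort_desc | reverse | sum

Check, running the answer program on each example:
  [46, 39, 9, -30] -> [-46, -39, -9, 30] -> [30, -9, -39, -46] -> [-46, -39, -9, 30] -> -64
  [-49, -32, -23, -21, -46, -45] -> [49, 32, 23, 21, 46, 45] -> [49, 46, 45, 32, 23, 21] -> [21, 23, 32, 45, 46, 49] -> 216
  [-48, 1, 50, -44] -> [48, -1, -50, 44] -> [48, 44, -1, -50] -> [-50, -1, 44, 48] -> 41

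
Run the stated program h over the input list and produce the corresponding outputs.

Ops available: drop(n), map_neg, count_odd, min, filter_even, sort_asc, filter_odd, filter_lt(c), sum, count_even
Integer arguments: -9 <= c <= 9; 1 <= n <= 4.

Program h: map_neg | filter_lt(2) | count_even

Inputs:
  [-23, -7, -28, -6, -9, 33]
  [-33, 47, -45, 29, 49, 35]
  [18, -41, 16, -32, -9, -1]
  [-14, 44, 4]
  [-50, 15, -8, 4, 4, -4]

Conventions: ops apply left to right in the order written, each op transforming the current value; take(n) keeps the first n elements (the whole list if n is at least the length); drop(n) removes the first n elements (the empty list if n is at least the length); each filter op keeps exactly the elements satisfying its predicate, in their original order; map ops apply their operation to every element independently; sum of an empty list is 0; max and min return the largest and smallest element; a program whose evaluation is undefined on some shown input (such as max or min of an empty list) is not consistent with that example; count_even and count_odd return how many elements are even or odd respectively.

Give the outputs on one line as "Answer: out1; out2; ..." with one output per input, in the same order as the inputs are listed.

0; 0; 2; 2; 2

Execution, op by op:
  [-23, -7, -28, -6, -9, 33] -> [23, 7, 28, 6, 9, -33] -> [-33] -> 0
  [-33, 47, -45, 29, 49, 35] -> [33, -47, 45, -29, -49, -35] -> [-47, -29, -49, -35] -> 0
  [18, -41, 16, -32, -9, -1] -> [-18, 41, -16, 32, 9, 1] -> [-18, -16, 1] -> 2
  [-14, 44, 4] -> [14, -44, -4] -> [-44, -4] -> 2
  [-50, 15, -8, 4, 4, -4] -> [50, -15, 8, -4, -4, 4] -> [-15, -4, -4] -> 2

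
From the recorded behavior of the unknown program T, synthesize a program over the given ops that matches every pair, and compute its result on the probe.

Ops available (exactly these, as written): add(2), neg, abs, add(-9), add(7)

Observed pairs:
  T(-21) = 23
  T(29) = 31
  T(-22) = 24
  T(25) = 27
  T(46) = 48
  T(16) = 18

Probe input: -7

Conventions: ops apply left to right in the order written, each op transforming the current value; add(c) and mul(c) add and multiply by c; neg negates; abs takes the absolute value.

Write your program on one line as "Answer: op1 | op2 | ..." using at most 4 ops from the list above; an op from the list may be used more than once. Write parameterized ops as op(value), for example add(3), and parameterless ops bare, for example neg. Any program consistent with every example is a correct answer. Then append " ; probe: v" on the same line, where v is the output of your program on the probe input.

neg | abs | add(2) ; probe: 9

Check, running the answer program on each example:
  -21 -> 21 -> 21 -> 23
  29 -> -29 -> 29 -> 31
  -22 -> 22 -> 22 -> 24
  25 -> -25 -> 25 -> 27
  46 -> -46 -> 46 -> 48
  16 -> -16 -> 16 -> 18
  probe: -7 -> 7 -> 7 -> 9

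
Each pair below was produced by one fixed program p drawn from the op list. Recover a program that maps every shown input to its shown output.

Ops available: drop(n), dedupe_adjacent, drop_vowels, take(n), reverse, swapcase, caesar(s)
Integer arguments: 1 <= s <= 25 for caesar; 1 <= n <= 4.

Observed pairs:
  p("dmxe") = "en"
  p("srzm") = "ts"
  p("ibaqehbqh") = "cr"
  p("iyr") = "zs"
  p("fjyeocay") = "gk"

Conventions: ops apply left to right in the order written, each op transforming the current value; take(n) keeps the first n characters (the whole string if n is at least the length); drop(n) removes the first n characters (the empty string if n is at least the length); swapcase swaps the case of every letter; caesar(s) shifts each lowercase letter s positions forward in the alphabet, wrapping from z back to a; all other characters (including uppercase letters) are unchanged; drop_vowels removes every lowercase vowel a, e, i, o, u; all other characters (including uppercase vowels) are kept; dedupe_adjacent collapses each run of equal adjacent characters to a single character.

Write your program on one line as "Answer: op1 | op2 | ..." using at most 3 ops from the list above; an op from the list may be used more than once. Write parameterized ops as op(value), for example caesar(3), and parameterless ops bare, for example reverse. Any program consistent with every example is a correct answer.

drop_vowels | caesar(1) | take(2)

Check, running the answer program on each example:
  "dmxe" -> "dmx" -> "eny" -> "en"
  "srzm" -> "srzm" -> "tsan" -> "ts"
  "ibaqehbqh" -> "bqhbqh" -> "cricri" -> "cr"
  "iyr" -> "yr" -> "zs" -> "zs"
  "fjyeocay" -> "fjycy" -> "gkzdz" -> "gk"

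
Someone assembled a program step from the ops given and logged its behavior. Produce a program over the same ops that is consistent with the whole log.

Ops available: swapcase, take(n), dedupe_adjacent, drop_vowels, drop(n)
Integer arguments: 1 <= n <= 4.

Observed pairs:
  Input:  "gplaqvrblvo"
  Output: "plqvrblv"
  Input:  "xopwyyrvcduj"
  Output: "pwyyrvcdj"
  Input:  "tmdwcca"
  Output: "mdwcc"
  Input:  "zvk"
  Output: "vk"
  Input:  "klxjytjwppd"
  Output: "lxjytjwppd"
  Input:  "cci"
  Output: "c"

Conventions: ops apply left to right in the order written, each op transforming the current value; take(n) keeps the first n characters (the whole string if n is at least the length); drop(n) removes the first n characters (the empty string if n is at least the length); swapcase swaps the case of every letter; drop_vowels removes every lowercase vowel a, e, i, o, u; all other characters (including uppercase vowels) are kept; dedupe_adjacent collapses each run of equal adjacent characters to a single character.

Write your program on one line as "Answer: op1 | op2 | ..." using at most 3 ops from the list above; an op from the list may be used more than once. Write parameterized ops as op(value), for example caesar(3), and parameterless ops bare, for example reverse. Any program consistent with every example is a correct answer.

drop(1) | drop_vowels

Check, running the answer program on each example:
  "gplaqvrblvo" -> "plaqvrblvo" -> "plqvrblv"
  "xopwyyrvcduj" -> "opwyyrvcduj" -> "pwyyrvcdj"
  "tmdwcca" -> "mdwcca" -> "mdwcc"
  "zvk" -> "vk" -> "vk"
  "klxjytjwppd" -> "lxjytjwppd" -> "lxjytjwppd"
  "cci" -> "ci" -> "c"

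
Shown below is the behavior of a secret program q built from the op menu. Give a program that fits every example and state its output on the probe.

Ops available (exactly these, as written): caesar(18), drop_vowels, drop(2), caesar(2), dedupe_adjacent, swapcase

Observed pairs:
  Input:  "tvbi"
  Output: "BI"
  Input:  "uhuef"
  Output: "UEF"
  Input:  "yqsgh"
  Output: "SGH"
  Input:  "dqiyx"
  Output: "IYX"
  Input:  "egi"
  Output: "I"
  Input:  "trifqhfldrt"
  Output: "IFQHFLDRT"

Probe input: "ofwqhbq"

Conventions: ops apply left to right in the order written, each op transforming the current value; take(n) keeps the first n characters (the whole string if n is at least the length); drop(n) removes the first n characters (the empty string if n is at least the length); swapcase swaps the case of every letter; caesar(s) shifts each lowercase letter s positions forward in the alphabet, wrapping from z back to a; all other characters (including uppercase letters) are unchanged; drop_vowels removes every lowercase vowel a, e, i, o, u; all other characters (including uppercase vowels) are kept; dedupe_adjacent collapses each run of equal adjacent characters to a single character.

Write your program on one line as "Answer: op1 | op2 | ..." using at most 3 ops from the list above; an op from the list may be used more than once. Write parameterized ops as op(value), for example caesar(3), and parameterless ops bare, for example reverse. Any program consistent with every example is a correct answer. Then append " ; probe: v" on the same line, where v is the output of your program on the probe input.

swapcase | drop(2) ; probe: "WQHBQ"

Check, running the answer program on each example:
  "tvbi" -> "TVBI" -> "BI"
  "uhuef" -> "UHUEF" -> "UEF"
  "yqsgh" -> "YQSGH" -> "SGH"
  "dqiyx" -> "DQIYX" -> "IYX"
  "egi" -> "EGI" -> "I"
  "trifqhfldrt" -> "TRIFQHFLDRT" -> "IFQHFLDRT"
  probe: "ofwqhbq" -> "OFWQHBQ" -> "WQHBQ"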